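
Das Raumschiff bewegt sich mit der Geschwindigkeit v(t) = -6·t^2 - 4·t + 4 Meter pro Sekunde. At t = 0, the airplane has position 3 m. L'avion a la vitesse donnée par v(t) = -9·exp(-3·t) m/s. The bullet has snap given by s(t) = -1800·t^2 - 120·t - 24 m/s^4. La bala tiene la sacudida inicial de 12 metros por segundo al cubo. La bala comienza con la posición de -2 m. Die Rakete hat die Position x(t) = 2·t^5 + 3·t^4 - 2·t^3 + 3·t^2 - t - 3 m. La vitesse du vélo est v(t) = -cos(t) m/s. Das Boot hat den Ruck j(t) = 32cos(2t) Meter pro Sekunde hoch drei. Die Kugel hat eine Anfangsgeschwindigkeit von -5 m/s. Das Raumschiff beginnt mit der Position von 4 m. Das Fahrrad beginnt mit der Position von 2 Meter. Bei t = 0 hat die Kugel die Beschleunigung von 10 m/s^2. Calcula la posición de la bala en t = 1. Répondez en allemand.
Wir müssen unsere Gleichung für den Snap s(t) = -1800·t^2 - 120·t - 24 4-mal integrieren. Das Integral von dem Snap ist der Ruck. Mit j(0) = 12 erhalten wir j(t) = -600·t^3 - 60·t^2 - 24·t + 12. Mit ∫j(t)dt und Anwendung von a(0) = 10, finden wir a(t) = -150·t^4 - 20·t^3 - 12·t^2 + 12·t + 10. Die Stammfunktion von der Beschleunigung ist die Geschwindigkeit. Mit v(0) = -5 erhalten wir v(t) = -30·t^5 - 5·t^4 - 4·t^3 + 6·t^2 + 10·t - 5. Mit ∫v(t)dt und Anwendung von x(0) = -2, finden wir x(t) = -5·t^6 - t^5 - t^4 + 2·t^3 + 5·t^2 - 5·t - 2. Mit x(t) = -5·t^6 - t^5 - t^4 + 2·t^3 + 5·t^2 - 5·t - 2 und Einsetzen von t = 1, finden wir x = -7.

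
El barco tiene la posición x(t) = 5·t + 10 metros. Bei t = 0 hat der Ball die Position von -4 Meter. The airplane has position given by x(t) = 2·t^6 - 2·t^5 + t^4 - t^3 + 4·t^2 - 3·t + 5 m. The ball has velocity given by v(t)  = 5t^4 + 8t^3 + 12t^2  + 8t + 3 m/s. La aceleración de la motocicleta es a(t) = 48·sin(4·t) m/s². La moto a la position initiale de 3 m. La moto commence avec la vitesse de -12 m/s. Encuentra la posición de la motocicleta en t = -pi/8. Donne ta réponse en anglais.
We need to integrate our acceleration equation a(t) = 48·sin(4·t) 2 times. Integrating acceleration and using the initial condition v(0) = -12, we get v(t) = -12·cos(4·t). The antiderivative of velocity, with x(0) = 3, gives position: x(t) = 3 - 3·sin(4·t). Using x(t) = 3 - 3·sin(4·t) and substituting t = -pi/8, we find x = 6.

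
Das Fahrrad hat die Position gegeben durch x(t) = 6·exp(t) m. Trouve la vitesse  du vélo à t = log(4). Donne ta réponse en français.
Nous devons dériver notre équation de la position x(t) = 6·exp(t) 1 fois. La dérivée de la position donne la vitesse: v(t) = 6·exp(t). Nous avons la vitesse v(t) = 6·exp(t). En substituant t = log(4): v(log(4)) = 24.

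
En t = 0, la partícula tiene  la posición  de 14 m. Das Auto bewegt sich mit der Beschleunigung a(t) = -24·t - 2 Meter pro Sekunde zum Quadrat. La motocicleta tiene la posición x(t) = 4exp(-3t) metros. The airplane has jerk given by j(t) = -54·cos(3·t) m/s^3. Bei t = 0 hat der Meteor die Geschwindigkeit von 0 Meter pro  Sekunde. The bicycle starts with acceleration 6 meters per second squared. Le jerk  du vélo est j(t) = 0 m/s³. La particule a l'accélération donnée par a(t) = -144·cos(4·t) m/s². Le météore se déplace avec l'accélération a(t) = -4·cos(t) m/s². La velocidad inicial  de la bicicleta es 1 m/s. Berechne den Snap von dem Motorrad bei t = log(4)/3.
Um dies zu lösen, müssen wir 4 Ableitungen unserer Gleichung für die Position x(t) = 4·exp(-3·t) nehmen. Durch Ableiten von der Position erhalten wir die Geschwindigkeit: v(t) = -12·exp(-3·t). Mit d/dt von v(t) finden wir a(t) = 36·exp(-3·t). Die Ableitung von der Beschleunigung ergibt den Ruck: j(t) = -108·exp(-3·t). Mit d/dt von j(t) finden wir s(t) = 324·exp(-3·t). Aus der Gleichung für den Snap s(t) = 324·exp(-3·t), setzen wir t = log(4)/3 ein und erhalten s = 81.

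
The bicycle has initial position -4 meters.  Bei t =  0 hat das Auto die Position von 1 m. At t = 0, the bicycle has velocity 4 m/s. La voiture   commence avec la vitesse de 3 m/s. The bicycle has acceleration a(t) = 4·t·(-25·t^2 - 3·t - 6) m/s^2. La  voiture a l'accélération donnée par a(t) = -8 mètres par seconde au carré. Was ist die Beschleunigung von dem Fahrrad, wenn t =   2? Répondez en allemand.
Wir haben die Beschleunigung a(t) = 4·t·(-25·t^2 - 3·t - 6). Durch Einsetzen von t = 2: a(2) = -896.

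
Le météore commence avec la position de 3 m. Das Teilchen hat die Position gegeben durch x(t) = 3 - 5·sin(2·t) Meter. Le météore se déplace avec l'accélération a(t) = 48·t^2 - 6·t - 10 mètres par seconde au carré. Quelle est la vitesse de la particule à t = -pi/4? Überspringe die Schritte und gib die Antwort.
La réponse est 0.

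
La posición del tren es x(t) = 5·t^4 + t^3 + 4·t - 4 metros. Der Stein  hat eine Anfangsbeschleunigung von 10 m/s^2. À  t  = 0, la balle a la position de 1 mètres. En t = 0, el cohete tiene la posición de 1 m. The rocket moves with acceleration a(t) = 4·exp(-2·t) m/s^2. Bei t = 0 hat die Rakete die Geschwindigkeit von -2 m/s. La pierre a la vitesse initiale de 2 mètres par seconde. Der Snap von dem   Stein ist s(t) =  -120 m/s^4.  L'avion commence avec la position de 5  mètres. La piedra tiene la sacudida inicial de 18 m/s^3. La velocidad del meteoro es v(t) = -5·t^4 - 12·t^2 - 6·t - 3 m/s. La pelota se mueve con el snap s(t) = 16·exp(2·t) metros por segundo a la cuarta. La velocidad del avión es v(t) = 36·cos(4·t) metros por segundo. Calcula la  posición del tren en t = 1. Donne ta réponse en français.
En utilisant x(t) = 5·t^4 + t^3 + 4·t - 4 et en substituant t = 1, nous trouvons x = 6.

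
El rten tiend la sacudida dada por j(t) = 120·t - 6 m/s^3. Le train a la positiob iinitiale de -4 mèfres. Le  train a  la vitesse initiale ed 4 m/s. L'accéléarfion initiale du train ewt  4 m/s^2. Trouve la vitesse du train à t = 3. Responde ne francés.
Nous devons trouver l'intégrale de notre équation du jerk j(t) = 120·t - 6 2 fois. En intégrant le jerk et en utilisant la condition initiale a(0) = 4, nous obtenons a(t) = 60·t^2 - 6·t + 4. En prenant ∫a(t)dt et en appliquant v(0) = 4, nous trouvons v(t) = 20·t^3 - 3·t^2 + 4·t + 4. De l'équation de la vitesse v(t) = 20·t^3 - 3·t^2 + 4·t + 4, nous substituons t = 3 pour obtenir v = 529.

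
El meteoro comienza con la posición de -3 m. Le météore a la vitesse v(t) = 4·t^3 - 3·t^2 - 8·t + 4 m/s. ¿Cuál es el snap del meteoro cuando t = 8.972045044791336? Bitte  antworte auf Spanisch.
Para resolver esto, necesitamos tomar 3 derivadas de nuestra ecuación de la velocidad v(t) = 4·t^3 - 3·t^2 - 8·t + 4. Tomando d/dt de v(t), encontramos a(t) = 12·t^2 - 6·t - 8. Derivando la aceleración, obtenemos la sacudida: j(t) = 24·t - 6. La derivada de la sacudida da el snap: s(t) = 24. Usando s(t) = 24 y sustituyendo t = 8.972045044791336, encontramos s = 24.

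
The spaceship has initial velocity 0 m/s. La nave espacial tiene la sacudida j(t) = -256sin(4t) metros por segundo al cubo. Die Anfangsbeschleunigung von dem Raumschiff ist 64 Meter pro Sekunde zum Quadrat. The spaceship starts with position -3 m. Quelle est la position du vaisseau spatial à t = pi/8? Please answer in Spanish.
Necesitamos integrar nuestra ecuación de la sacudida j(t) = -256·sin(4·t) 3 veces. La integral de la sacudida es la aceleración. Usando a(0) = 64, obtenemos a(t) = 64·cos(4·t). La antiderivada de la aceleración es la velocidad. Usando v(0) = 0, obtenemos v(t) = 16·sin(4·t). Tomando ∫v(t)dt y aplicando x(0) = -3, encontramos x(t) = 1 - 4·cos(4·t). De la ecuación de la posición x(t) = 1 - 4·cos(4·t), sustituimos t = pi/8 para obtener x = 1.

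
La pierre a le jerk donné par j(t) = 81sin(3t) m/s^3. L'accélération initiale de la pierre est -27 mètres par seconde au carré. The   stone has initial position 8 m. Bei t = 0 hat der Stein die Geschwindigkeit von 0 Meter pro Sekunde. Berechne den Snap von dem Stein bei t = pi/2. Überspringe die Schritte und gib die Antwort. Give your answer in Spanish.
s(pi/2) = 0.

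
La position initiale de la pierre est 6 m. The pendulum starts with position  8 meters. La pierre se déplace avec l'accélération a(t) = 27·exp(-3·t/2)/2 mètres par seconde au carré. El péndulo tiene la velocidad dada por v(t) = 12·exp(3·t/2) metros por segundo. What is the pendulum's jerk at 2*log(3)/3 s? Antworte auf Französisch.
En partant de la vitesse v(t) = 12·exp(3·t/2), nous prenons 2 dérivées. En prenant d/dt de v(t), nous trouvons a(t) = 18·exp(3·t/2). En prenant d/dt de a(t), nous trouvons j(t) = 27·exp(3·t/2). En utilisant j(t) = 27·exp(3·t/2) et en substituant t = 2*log(3)/3, nous trouvons j = 81.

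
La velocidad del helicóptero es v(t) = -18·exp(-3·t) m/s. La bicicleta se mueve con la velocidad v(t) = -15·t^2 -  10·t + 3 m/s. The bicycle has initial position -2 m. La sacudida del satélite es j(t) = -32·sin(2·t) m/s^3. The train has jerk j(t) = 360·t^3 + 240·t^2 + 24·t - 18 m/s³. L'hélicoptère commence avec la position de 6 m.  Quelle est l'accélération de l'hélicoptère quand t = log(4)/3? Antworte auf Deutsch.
Ausgehend von der Geschwindigkeit v(t) = -18·exp(-3·t), nehmen wir 1 Ableitung. Durch Ableiten von der Geschwindigkeit erhalten wir die Beschleunigung: a(t) = 54·exp(-3·t). Mit a(t) = 54·exp(-3·t) und Einsetzen von t = log(4)/3, finden wir a = 27/2.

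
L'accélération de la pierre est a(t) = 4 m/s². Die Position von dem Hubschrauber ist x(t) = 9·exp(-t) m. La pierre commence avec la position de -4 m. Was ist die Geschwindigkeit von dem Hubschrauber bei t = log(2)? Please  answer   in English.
We must differentiate our position equation x(t) = 9·exp(-t) 1 time. Taking d/dt of x(t), we find v(t) = -9·exp(-t). We have velocity v(t) = -9·exp(-t). Substituting t = log(2): v(log(2)) = -9/2.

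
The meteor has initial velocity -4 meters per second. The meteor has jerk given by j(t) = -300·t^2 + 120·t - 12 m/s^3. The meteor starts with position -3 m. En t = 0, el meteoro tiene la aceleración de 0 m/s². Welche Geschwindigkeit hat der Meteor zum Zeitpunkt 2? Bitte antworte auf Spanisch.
Debemos encontrar la antiderivada de nuestra ecuación de la sacudida j(t) = -300·t^2 + 120·t - 12 2 veces. La antiderivada de la sacudida es la aceleración. Usando a(0) = 0, obtenemos a(t) = 4·t·(-25·t^2 + 15·t - 3). La antiderivada de la aceleración, con v(0) = -4, da la velocidad: v(t) = -25·t^4 + 20·t^3 - 6·t^2 - 4. Tenemos la velocidad v(t) = -25·t^4 + 20·t^3 - 6·t^2 - 4. Sustituyendo t = 2: v(2) = -268.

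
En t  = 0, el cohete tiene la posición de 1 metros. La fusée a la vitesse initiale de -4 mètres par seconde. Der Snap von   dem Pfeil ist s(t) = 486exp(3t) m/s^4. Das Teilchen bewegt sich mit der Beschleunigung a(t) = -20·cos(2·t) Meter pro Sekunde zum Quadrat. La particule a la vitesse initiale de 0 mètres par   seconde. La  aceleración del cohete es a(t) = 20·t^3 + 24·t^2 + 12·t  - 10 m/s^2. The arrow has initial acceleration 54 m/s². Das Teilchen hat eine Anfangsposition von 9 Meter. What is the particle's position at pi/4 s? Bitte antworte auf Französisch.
Pour résoudre ceci, nous devons prendre 2 primitives de notre équation de l'accélération a(t) = -20·cos(2·t). La primitive de l'accélération, avec v(0) = 0, donne la vitesse: v(t) = -10·sin(2·t). En intégrant la vitesse et en utilisant la condition initiale x(0) = 9, nous obtenons x(t) = 5·cos(2·t) + 4. Nous avons la position x(t) = 5·cos(2·t) + 4. En substituant t = pi/4: x(pi/4) = 4.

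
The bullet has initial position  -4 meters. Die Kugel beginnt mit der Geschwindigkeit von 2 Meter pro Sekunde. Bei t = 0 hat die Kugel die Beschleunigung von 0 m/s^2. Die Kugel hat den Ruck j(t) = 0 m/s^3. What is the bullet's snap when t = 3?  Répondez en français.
Nous devons dériver notre équation du jerk j(t) = 0 1 fois. En prenant d/dt de j(t), nous trouvons s(t) = 0. En utilisant s(t) = 0 et en substituant t = 3, nous trouvons s = 0.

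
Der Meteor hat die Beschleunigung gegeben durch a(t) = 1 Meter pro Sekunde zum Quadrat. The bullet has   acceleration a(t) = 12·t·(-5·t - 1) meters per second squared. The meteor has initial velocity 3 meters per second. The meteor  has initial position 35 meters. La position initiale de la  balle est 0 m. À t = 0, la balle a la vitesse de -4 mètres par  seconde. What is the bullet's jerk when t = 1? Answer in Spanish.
Partiendo de la aceleración a(t) = 12·t·(-5·t - 1), tomamos 1 derivada. Tomando d/dt de a(t), encontramos j(t) = -120·t - 12. Tenemos la sacudida j(t) = -120·t - 12. Sustituyendo t = 1: j(1) = -132.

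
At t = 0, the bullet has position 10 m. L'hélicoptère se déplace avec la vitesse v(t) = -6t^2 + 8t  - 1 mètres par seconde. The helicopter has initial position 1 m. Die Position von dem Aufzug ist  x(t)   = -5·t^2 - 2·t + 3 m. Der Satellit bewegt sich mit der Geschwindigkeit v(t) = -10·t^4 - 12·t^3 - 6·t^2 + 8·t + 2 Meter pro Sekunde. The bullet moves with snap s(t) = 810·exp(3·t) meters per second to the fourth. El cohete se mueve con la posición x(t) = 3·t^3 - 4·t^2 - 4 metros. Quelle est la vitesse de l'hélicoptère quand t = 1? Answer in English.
From the given velocity equation v(t) = -6·t^2 + 8·t - 1, we substitute t = 1 to get v = 1.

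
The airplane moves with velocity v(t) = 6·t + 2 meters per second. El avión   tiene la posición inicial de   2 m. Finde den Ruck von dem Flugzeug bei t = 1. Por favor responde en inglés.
To solve this, we need to take 2 derivatives of our velocity equation v(t) = 6·t + 2. Differentiating velocity, we get acceleration: a(t) = 6. The derivative of acceleration gives jerk: j(t) = 0. Using j(t) = 0 and substituting t = 1, we find j = 0.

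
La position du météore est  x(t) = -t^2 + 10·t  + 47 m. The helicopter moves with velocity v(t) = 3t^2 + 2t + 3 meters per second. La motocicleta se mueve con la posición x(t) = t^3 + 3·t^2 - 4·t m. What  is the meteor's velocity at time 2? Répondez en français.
En partant de la position x(t) = -t^2 + 10·t + 47, nous prenons 1 dérivée. En dérivant la position, nous obtenons la vitesse: v(t) = 10 - 2·t. En utilisant v(t) = 10 - 2·t et en substituant t = 2, nous trouvons v = 6.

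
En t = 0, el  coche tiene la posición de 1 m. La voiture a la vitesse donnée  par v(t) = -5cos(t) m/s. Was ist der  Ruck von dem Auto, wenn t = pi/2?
Wir müssen unsere Gleichung für die Geschwindigkeit v(t) = -5·cos(t) 2-mal ableiten. Durch Ableiten von der Geschwindigkeit erhalten wir die Beschleunigung: a(t) = 5·sin(t). Mit d/dt von a(t) finden wir j(t) = 5·cos(t). Wir haben den Ruck j(t) = 5·cos(t). Durch Einsetzen von t = pi/2: j(pi/2) = 0.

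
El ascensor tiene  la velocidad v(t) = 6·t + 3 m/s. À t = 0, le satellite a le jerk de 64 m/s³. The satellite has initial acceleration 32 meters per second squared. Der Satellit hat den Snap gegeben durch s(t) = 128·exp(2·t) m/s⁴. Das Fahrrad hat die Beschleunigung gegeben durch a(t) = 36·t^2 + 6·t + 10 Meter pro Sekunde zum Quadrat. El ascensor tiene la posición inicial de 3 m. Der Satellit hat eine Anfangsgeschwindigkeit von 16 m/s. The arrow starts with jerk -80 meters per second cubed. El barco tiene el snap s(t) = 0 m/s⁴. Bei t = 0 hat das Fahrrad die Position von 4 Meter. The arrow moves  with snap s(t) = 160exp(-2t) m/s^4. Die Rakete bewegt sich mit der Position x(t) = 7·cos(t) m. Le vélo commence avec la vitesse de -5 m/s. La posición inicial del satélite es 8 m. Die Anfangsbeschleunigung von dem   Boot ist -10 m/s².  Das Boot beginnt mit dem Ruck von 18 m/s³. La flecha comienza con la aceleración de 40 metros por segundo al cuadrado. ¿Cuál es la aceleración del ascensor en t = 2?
Para resolver esto, necesitamos tomar 1 derivada de nuestra ecuación de la velocidad v(t) = 6·t + 3. Derivando la velocidad, obtenemos la aceleración: a(t) = 6. Tenemos la aceleración a(t) = 6. Sustituyendo t = 2: a(2) = 6.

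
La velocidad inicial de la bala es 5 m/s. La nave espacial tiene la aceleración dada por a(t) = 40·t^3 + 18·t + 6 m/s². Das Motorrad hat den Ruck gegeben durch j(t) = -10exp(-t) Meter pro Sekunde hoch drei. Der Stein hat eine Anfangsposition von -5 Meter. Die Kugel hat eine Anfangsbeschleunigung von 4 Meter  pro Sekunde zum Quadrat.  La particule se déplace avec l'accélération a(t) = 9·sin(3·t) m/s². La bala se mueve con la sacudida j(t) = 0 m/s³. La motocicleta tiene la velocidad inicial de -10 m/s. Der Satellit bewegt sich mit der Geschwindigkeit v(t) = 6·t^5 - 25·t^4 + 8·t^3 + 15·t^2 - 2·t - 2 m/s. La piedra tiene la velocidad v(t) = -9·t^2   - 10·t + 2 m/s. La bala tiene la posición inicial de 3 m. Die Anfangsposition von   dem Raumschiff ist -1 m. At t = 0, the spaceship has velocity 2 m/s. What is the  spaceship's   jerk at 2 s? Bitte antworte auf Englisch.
To solve this, we need to take 1 derivative of our acceleration equation a(t) = 40·t^3 + 18·t + 6. The derivative of acceleration gives jerk: j(t) = 120·t^2 + 18. From the given jerk equation j(t) = 120·t^2 + 18, we substitute t = 2 to get j = 498.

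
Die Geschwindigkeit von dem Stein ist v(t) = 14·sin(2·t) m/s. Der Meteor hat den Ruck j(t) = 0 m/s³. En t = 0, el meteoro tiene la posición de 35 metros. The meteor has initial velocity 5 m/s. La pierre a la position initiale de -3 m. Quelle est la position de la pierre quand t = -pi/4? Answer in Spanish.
Debemos encontrar la antiderivada de nuestra ecuación de la velocidad v(t) = 14·sin(2·t) 1 vez. Tomando ∫v(t)dt y aplicando x(0) = -3, encontramos x(t) = 4 - 7·cos(2·t). Usando x(t) = 4 - 7·cos(2·t) y sustituyendo t = -pi/4, encontramos x = 4.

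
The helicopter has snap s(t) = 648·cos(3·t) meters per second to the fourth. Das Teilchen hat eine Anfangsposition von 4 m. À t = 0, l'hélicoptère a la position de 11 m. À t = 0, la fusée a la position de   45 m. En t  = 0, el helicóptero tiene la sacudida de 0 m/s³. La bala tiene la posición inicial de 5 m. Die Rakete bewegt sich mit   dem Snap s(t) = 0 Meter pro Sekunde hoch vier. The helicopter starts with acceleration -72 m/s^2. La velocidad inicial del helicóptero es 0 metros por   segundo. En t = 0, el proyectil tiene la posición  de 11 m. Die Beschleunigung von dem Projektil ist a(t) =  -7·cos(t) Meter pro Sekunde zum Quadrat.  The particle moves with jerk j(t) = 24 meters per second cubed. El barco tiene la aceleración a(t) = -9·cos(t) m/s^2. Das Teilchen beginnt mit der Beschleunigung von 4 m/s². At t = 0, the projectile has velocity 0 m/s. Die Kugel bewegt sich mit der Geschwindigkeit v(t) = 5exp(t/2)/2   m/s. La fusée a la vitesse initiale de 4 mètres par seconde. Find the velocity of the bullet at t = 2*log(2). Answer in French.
Nous avons la vitesse v(t) = 5·exp(t/2)/2. En substituant t = 2*log(2): v(2*log(2)) = 5.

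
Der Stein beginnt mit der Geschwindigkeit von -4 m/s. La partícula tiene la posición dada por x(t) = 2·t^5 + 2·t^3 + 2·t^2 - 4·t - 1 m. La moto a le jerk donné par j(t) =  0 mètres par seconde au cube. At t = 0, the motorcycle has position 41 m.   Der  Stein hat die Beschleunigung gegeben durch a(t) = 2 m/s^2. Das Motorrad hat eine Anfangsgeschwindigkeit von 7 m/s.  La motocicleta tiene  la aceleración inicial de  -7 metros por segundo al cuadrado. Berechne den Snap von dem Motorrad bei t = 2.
Ausgehend von dem Ruck j(t) = 0, nehmen wir 1 Ableitung. Die Ableitung von dem Ruck ergibt den Snap: s(t) = 0. Aus der Gleichung für den Snap s(t) = 0, setzen wir t = 2 ein und erhalten s = 0.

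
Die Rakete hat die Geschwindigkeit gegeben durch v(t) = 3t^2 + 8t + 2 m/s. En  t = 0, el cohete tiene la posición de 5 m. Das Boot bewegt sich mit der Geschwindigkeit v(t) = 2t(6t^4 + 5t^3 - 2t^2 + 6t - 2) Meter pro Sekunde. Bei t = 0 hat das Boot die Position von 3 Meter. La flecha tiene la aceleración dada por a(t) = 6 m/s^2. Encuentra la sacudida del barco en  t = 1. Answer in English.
Starting from velocity v(t) = 2·t·(6·t^4 + 5·t^3 - 2·t^2 + 6·t - 2), we take 2 derivatives. The derivative of velocity gives acceleration: a(t) = 12·t^4 + 10·t^3 - 4·t^2 + 2·t·(24·t^3 + 15·t^2 - 4·t + 6) + 12·t - 4. The derivative of acceleration gives jerk: j(t) = 96·t^3 + 60·t^2 + 2·t·(72·t^2 + 30·t - 4) - 16·t + 24. From the given jerk equation j(t) = 96·t^3 + 60·t^2 + 2·t·(72·t^2 + 30·t - 4) - 16·t + 24, we substitute t = 1 to get j = 360.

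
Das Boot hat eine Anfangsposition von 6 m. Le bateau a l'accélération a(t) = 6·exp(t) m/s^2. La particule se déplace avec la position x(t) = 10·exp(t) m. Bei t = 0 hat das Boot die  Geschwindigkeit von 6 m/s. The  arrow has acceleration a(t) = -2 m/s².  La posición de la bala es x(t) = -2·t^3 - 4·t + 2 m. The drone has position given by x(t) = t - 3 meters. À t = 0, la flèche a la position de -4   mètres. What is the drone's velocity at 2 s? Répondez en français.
Pour résoudre ceci, nous devons prendre 1 dérivée de notre équation de la position x(t) = t - 3. En dérivant la position, nous obtenons la vitesse: v(t) = 1. En utilisant v(t) = 1 et en substituant t = 2, nous trouvons v = 1.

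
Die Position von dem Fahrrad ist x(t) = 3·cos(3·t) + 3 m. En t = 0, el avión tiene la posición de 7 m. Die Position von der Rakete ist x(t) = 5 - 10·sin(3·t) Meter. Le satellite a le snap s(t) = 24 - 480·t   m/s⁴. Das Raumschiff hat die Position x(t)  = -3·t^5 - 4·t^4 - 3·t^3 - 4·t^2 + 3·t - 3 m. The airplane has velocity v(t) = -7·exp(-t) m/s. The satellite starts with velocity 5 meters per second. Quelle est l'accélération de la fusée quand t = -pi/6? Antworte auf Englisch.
To solve this, we need to take 2 derivatives of our position equation x(t) = 5 - 10·sin(3·t). Taking d/dt of x(t), we find v(t) = -30·cos(3·t). The derivative of velocity gives acceleration: a(t) = 90·sin(3·t). From the given acceleration equation a(t) = 90·sin(3·t), we substitute t = -pi/6 to get a = -90.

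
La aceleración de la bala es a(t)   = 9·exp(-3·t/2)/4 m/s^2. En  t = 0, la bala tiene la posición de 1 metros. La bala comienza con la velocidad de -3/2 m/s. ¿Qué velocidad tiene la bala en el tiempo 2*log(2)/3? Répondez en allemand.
Um dies zu lösen, müssen wir 1 Integral unserer Gleichung für die Beschleunigung a(t) = 9·exp(-3·t/2)/4 finden. Durch Integration von der Beschleunigung und Verwendung der Anfangsbedingung v(0) = -3/2, erhalten wir v(t) = -3·exp(-3·t/2)/2. Aus der Gleichung für die Geschwindigkeit v(t) = -3·exp(-3·t/2)/2, setzen wir t = 2*log(2)/3 ein und erhalten v = -3/4.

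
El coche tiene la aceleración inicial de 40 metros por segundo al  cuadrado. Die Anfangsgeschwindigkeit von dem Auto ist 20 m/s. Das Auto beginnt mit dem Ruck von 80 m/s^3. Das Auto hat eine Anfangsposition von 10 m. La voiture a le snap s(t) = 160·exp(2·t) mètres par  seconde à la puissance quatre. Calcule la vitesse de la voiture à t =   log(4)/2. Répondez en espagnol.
Necesitamos integrar nuestra ecuación del snap s(t) = 160·exp(2·t) 3 veces. Integrando el snap y usando la condición inicial j(0) = 80, obtenemos j(t) = 80·exp(2·t). La antiderivada de la sacudida es la aceleración. Usando a(0) = 40, obtenemos a(t) = 40·exp(2·t). Tomando ∫a(t)dt y aplicando v(0) = 20, encontramos v(t) = 20·exp(2·t). De la ecuación de la velocidad v(t) = 20·exp(2·t), sustituimos t = log(4)/2 para obtener v = 80.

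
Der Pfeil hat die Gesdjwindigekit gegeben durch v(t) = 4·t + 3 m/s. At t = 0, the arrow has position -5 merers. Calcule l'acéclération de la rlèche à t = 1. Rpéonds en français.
En partant de la vitesse v(t) = 4·t + 3, nous prenons 1 dérivée. La dérivée de la vitesse donne l'accélération: a(t) = 4. De l'équation de l'accélération a(t) = 4, nous substituons t = 1 pour obtenir a = 4.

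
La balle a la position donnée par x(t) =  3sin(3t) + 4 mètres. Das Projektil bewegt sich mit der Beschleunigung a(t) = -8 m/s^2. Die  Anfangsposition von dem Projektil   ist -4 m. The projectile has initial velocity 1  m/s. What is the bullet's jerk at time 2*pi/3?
Starting from position x(t) = 3·sin(3·t) + 4, we take 3 derivatives. Taking d/dt of x(t), we find v(t) = 9·cos(3·t). Taking d/dt of v(t), we find a(t) = -27·sin(3·t). Taking d/dt of a(t), we find j(t) = -81·cos(3·t). Using j(t) = -81·cos(3·t) and substituting t = 2*pi/3, we find j = -81.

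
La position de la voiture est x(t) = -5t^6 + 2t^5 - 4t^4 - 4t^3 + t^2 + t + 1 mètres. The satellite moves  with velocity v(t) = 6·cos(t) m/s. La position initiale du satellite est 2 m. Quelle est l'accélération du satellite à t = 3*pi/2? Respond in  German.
Um dies zu lösen, müssen wir 1 Ableitung unserer Gleichung für die Geschwindigkeit v(t) = 6·cos(t) nehmen. Durch Ableiten von der Geschwindigkeit erhalten wir die Beschleunigung: a(t) = -6·sin(t). Aus der Gleichung für die Beschleunigung a(t) = -6·sin(t), setzen wir t = 3*pi/2 ein und erhalten a = 6.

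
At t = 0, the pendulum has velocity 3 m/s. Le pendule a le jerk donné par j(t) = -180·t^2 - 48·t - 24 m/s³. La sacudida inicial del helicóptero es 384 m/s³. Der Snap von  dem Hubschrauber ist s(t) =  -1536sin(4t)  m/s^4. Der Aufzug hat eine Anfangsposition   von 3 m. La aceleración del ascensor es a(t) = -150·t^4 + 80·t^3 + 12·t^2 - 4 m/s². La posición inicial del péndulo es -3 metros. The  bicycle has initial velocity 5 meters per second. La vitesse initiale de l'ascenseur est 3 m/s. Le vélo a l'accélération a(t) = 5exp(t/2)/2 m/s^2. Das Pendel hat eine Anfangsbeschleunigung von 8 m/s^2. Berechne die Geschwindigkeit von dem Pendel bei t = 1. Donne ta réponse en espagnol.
Debemos encontrar la antiderivada de nuestra ecuación de la sacudida j(t) = -180·t^2 - 48·t - 24 2 veces. La antiderivada de la sacudida, con a(0) = 8, da la aceleración: a(t) = -60·t^3 - 24·t^2 - 24·t + 8. Tomando ∫a(t)dt y aplicando v(0) = 3, encontramos v(t) = -15·t^4 - 8·t^3 - 12·t^2 + 8·t + 3. Usando v(t) = -15·t^4 - 8·t^3 - 12·t^2 + 8·t + 3 y sustituyendo t = 1, encontramos v = -24.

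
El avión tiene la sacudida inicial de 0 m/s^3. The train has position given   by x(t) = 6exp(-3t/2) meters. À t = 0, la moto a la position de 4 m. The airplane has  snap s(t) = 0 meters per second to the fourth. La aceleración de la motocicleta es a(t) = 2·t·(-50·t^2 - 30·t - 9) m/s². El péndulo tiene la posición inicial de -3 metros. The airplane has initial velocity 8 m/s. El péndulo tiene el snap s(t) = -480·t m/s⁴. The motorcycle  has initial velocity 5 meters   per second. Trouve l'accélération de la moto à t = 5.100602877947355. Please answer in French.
De l'équation de l'accélération a(t) = 2·t·(-50·t^2 - 30·t - 9), nous substituons t = 5.100602877947355 pour obtenir a = -14922.5846476563.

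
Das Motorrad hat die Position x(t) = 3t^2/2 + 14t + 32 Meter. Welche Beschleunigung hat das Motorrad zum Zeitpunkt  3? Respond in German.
Ausgehend von der Position x(t) = 3·t^2/2 + 14·t + 32, nehmen wir 2 Ableitungen. Mit d/dt von x(t) finden wir v(t) = 3·t + 14. Die Ableitung von der Geschwindigkeit ergibt die Beschleunigung: a(t) = 3. Aus der Gleichung für die Beschleunigung a(t) = 3, setzen wir t = 3 ein und erhalten a = 3.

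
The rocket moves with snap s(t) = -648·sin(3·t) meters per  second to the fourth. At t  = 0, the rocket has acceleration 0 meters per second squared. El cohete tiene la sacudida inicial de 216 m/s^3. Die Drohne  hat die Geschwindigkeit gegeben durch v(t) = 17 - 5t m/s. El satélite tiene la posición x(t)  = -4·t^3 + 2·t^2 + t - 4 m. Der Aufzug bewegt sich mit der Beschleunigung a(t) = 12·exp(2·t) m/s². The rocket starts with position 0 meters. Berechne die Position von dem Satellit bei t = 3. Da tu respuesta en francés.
En utilisant x(t) = -4·t^3 + 2·t^2 + t - 4 et en substituant t = 3, nous trouvons x = -91.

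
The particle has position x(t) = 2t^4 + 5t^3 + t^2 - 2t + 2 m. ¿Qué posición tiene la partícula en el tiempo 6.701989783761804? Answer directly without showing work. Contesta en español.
La respuesta es 5573.68186618688.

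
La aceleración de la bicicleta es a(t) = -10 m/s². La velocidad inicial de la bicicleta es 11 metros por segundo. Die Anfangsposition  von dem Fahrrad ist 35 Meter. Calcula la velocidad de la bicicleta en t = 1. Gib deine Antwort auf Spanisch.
Debemos encontrar la integral de nuestra ecuación de la aceleración a(t) = -10 1 vez. La integral de la aceleración, con v(0) = 11, da la velocidad: v(t) = 11 - 10·t. Tenemos la velocidad v(t) = 11 - 10·t. Sustituyendo t = 1: v(1) = 1.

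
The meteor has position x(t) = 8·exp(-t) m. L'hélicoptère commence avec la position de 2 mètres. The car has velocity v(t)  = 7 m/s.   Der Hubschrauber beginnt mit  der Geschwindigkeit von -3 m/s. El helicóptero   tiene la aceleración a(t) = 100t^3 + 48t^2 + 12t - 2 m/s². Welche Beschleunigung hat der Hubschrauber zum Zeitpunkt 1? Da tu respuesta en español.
De la ecuación de la aceleración a(t) = 100·t^3 + 48·t^2 + 12·t - 2, sustituimos t = 1 para obtener a = 158.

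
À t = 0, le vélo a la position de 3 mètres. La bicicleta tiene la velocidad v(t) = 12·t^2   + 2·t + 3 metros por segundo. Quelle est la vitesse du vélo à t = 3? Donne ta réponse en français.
En utilisant v(t) = 12·t^2 + 2·t + 3 et en substituant t = 3, nous trouvons v = 117.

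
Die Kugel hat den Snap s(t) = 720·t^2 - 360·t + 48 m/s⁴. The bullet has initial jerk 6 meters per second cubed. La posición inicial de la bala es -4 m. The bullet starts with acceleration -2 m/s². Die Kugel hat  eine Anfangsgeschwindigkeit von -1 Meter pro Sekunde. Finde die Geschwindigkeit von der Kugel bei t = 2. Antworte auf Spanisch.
Debemos encontrar la antiderivada de nuestra ecuación del snap s(t) = 720·t^2 - 360·t + 48 3 veces. La integral del snap, con j(0) = 6, da la sacudida: j(t) = 240·t^3 - 180·t^2 + 48·t + 6. La antiderivada de la sacudida, con a(0) = -2, da la aceleración: a(t) = 60·t^4 - 60·t^3 + 24·t^2 + 6·t - 2. Integrando la aceleración y usando la condición inicial v(0) = -1, obtenemos v(t) = 12·t^5 - 15·t^4 + 8·t^3 + 3·t^2 - 2·t - 1. De la ecuación de la velocidad v(t) = 12·t^5 - 15·t^4 + 8·t^3 + 3·t^2 - 2·t - 1, sustituimos t = 2 para obtener v = 215.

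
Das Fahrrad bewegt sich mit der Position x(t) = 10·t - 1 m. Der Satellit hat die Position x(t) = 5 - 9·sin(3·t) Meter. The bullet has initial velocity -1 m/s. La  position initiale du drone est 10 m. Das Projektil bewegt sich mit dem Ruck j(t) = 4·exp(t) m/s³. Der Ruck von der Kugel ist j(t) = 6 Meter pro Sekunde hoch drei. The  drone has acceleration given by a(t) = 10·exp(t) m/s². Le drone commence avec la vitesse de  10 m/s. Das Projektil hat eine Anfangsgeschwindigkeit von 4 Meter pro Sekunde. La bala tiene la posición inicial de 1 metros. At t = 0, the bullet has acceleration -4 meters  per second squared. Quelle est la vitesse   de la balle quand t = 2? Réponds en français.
Pour résoudre ceci, nous devons prendre 2 intégrales de notre équation du jerk j(t) = 6. En prenant ∫j(t)dt et en appliquant a(0) = -4, nous trouvons a(t) = 6·t - 4. En intégrant l'accélération et en utilisant la condition initiale v(0) = -1, nous obtenons v(t) = 3·t^2 - 4·t - 1. En utilisant v(t) = 3·t^2 - 4·t - 1 et en substituant t = 2, nous trouvons v = 3.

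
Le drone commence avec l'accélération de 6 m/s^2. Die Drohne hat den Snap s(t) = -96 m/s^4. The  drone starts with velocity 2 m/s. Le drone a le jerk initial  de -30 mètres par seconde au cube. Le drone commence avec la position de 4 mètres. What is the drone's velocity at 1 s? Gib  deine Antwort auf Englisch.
We need to integrate our snap equation s(t) = -96 3 times. The antiderivative of snap, with j(0) = -30, gives jerk: j(t) = -96·t - 30. The antiderivative of jerk, with a(0) = 6, gives acceleration: a(t) = -48·t^2 - 30·t + 6. Taking ∫a(t)dt and applying v(0) = 2, we find v(t) = -16·t^3 - 15·t^2 + 6·t + 2. We have velocity v(t) = -16·t^3 - 15·t^2 + 6·t + 2. Substituting t = 1: v(1) = -23.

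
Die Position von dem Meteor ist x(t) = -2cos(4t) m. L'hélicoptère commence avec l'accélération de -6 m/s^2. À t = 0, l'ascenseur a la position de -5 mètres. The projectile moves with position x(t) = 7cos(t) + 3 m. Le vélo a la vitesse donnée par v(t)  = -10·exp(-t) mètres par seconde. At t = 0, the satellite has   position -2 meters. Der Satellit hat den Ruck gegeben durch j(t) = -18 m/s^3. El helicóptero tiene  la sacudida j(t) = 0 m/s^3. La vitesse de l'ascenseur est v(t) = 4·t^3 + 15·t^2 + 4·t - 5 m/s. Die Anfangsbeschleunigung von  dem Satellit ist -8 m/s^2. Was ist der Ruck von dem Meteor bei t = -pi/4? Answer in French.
Pour résoudre ceci, nous devons prendre 3 dérivées de notre équation de la position x(t) = -2·cos(4·t). La dérivée de la position donne la vitesse: v(t) = 8·sin(4·t). En dérivant la vitesse, nous obtenons l'accélération: a(t) = 32·cos(4·t). En prenant d/dt de a(t), nous trouvons j(t) = -128·sin(4·t). De l'équation du jerk j(t) = -128·sin(4·t), nous substituons t = -pi/4 pour obtenir j = 0.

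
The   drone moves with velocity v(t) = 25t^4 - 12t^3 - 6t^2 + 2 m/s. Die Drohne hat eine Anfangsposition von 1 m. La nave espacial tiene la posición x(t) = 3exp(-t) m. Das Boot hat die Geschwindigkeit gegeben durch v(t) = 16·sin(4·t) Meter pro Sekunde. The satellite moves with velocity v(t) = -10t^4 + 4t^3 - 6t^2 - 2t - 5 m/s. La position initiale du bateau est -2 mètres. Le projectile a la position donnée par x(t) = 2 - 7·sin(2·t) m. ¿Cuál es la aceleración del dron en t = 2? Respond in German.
Ausgehend von der Geschwindigkeit v(t) = 25·t^4 - 12·t^3 - 6·t^2 + 2, nehmen wir 1 Ableitung. Die Ableitung von der Geschwindigkeit ergibt die Beschleunigung: a(t) = 100·t^3 - 36·t^2 - 12·t. Wir haben die Beschleunigung a(t) = 100·t^3 - 36·t^2 - 12·t. Durch Einsetzen von t = 2: a(2) = 632.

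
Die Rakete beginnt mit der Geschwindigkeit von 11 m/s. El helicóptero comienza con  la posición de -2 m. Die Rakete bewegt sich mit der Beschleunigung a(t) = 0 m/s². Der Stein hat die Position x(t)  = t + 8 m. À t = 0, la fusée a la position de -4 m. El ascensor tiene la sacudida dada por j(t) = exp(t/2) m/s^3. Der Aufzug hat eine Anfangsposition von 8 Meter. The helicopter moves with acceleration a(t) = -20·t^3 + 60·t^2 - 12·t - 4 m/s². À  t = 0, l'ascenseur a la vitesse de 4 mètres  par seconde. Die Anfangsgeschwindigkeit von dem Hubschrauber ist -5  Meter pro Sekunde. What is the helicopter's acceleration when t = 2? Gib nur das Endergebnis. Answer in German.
a(2) = 52.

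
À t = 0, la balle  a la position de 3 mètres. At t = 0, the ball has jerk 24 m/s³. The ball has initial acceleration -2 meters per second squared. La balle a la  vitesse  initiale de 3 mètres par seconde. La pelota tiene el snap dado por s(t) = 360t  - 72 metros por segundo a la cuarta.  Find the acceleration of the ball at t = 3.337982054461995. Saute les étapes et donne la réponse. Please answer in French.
À t = 3.337982054461995, a = 1908.52773512644.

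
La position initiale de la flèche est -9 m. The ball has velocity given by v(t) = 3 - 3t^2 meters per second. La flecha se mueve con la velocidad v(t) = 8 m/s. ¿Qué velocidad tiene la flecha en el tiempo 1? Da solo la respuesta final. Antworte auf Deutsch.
Bei t = 1, v = 8.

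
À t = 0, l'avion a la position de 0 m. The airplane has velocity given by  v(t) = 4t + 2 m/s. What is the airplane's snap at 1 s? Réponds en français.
Pour résoudre ceci, nous devons prendre 3 dérivées de notre équation de la vitesse v(t) = 4·t + 2. En prenant d/dt de v(t), nous trouvons a(t) = 4. En prenant d/dt de a(t), nous trouvons j(t) = 0. La dérivée du jerk donne le snap: s(t) = 0. De l'équation du snap s(t) = 0, nous substituons t = 1 pour obtenir s = 0.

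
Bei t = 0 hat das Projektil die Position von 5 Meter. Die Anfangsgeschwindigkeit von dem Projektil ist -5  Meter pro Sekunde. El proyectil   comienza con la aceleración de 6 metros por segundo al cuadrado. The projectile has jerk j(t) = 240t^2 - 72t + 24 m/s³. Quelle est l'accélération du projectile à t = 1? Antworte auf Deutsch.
Wir müssen die Stammfunktion unserer Gleichung für den Ruck j(t) = 240·t^2 - 72·t + 24 1-mal finden. Das Integral von dem Ruck ist die Beschleunigung. Mit a(0) = 6 erhalten wir a(t) = 80·t^3 - 36·t^2 + 24·t + 6. Wir haben die Beschleunigung a(t) = 80·t^3 - 36·t^2 + 24·t + 6. Durch Einsetzen von t = 1: a(1) = 74.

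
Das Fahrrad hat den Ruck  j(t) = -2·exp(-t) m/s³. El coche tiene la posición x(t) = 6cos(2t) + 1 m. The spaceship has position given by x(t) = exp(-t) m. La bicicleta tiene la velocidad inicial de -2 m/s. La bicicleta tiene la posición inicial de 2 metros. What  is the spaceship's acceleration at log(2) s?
To solve this, we need to take 2 derivatives of our position equation x(t) = exp(-t). Differentiating position, we get velocity: v(t) = -exp(-t). Differentiating velocity, we get acceleration: a(t) = exp(-t). Using a(t) = exp(-t) and substituting t = log(2), we find a = 1/2.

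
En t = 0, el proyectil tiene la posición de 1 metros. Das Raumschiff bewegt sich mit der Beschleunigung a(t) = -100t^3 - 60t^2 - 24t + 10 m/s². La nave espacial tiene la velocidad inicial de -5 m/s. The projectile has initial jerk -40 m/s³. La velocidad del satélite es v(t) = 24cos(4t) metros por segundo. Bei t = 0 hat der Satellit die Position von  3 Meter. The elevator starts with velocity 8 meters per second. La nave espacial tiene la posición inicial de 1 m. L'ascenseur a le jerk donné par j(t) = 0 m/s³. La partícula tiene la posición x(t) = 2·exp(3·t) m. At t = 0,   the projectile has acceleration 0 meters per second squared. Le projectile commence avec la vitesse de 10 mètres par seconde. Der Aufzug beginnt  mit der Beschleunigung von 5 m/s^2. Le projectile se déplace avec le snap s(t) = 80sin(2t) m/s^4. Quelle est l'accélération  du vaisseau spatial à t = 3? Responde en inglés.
From the given acceleration equation a(t) = -100·t^3 - 60·t^2 - 24·t + 10, we substitute t = 3 to get a = -3302.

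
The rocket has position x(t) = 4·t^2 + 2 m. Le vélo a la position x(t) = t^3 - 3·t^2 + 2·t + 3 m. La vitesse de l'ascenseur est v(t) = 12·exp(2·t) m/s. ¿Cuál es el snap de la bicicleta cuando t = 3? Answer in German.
Um dies zu lösen, müssen wir 4 Ableitungen unserer Gleichung für die Position x(t) = t^3 - 3·t^2 + 2·t + 3 nehmen. Die Ableitung von der Position ergibt die Geschwindigkeit: v(t) = 3·t^2 - 6·t + 2. Die Ableitung von der Geschwindigkeit ergibt die Beschleunigung: a(t) = 6·t - 6. Durch Ableiten von der Beschleunigung erhalten wir den Ruck: j(t) = 6. Mit d/dt von j(t) finden wir s(t) = 0. Wir haben den Snap s(t) = 0. Durch Einsetzen von t = 3: s(3) = 0.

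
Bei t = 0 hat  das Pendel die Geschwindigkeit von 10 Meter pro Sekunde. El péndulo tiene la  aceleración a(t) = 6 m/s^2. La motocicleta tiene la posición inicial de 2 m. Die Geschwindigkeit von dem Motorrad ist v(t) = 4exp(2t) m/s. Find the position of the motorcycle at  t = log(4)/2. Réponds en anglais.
To find the answer, we compute 1 integral of v(t) = 4·exp(2·t). Taking ∫v(t)dt and applying x(0) = 2, we find x(t) = 2·exp(2·t). From the given position equation x(t) = 2·exp(2·t), we substitute t = log(4)/2 to get x = 8.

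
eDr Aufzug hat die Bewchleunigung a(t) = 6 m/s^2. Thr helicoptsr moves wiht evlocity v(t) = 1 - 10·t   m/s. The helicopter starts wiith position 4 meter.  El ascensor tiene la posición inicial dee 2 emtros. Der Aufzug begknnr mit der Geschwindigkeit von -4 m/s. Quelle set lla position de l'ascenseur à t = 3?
Pour résoudre ceci, nous devons prendre 2 primitives de notre équation de l'accélération a(t) = 6. En intégrant l'accélération et en utilisant la condition initiale v(0) = -4, nous obtenons v(t) = 6·t - 4. L'intégrale de la vitesse, avec x(0) = 2, donne la position: x(t) = 3·t^2 - 4·t + 2. En utilisant x(t) = 3·t^2 - 4·t + 2 et en substituant t = 3, nous trouvons x = 17.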